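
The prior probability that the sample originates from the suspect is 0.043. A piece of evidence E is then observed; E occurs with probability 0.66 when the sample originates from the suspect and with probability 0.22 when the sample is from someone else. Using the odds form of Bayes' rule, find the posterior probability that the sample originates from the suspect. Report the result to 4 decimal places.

Prior odds = 0.043/(1−0.043) = 0.044932.
Likelihood ratio for E = 0.66/0.22 = 3.0000.
Posterior odds = prior odds × LR = 0.13480.
Posterior probability = odds/(1+odds) = 0.13480/1.1348 = 0.1188.

Posterior probability ≈ 0.1188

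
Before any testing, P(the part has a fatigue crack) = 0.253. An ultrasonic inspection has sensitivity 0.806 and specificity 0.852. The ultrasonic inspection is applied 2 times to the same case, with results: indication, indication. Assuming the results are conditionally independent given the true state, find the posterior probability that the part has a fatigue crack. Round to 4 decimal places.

With H the event that the part has a fatigue crack, the joint likelihood of the observed sequence is P(data|H) = 0.806·0.806 = 0.64964 and P(data|¬H) = 0.148·0.148 = 0.021904.
Bayes: P(H|data) = 0.253·0.64964 / (0.253·0.64964 + 0.747·0.021904) = 0.16436/0.18072 = 0.9095.

Posterior P(H) ≈ 0.9095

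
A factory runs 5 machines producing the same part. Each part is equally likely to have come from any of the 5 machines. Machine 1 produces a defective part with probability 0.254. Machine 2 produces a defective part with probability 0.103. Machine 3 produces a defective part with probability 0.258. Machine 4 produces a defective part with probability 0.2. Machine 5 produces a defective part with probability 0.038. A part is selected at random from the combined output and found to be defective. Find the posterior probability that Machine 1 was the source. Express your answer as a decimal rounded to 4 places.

Posterior probability ≈ 0.2978

Tabulate prior·likelihood by source: [1] prior 0.2, lik 0.254, product 0.05080; [2] prior 0.2, lik 0.103, product 0.02060; [3] prior 0.2, lik 0.258, product 0.05160; [4] prior 0.2, lik 0.2, product 0.04000; [5] prior 0.2, lik 0.038, product 0.007600.
Normalizing constant = 0.17060; the posterior for Machine 1 is its product over the sum, 0.05080/0.17060 = 0.2978.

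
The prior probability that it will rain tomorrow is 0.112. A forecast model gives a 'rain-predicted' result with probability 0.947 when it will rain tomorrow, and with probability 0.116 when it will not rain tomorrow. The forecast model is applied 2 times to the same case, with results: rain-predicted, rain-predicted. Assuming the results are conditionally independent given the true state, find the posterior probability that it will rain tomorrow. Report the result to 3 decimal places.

Let H be the event that it will rain tomorrow; start with P(H) = 0.112. P('rain-predicted'|H) = 0.947, P('rain-predicted'|¬H) = 0.116.
Update on result 1 ('rain-predicted'): P(H) ← 0.947·0.1120 / (0.947·0.1120 + 0.116·0.8880) = 0.10606/0.20907 = 0.5073.
Update on result 2 ('rain-predicted'): P(H) ← 0.947·0.5073 / (0.947·0.5073 + 0.116·0.4927) = 0.48042/0.53757 = 0.8937.

Posterior P(H) ≈ 0.894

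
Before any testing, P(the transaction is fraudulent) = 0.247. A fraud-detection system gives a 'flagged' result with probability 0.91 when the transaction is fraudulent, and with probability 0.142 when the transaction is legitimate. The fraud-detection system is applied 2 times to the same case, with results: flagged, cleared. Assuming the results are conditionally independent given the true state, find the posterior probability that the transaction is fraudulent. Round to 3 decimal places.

Let H be the event that the transaction is fraudulent; start with P(H) = 0.247. P('flagged'|H) = 0.91, P('flagged'|¬H) = 0.142.
Update on result 1 ('flagged'): P(H) ← 0.91·0.2470 / (0.91·0.2470 + 0.142·0.7530) = 0.22477/0.33170 = 0.6776.
Update on result 2 ('cleared'): P(H) ← 0.09·0.6776 / (0.09·0.6776 + 0.858·0.3224) = 0.060987/0.33757 = 0.1807.

Posterior P(H) ≈ 0.181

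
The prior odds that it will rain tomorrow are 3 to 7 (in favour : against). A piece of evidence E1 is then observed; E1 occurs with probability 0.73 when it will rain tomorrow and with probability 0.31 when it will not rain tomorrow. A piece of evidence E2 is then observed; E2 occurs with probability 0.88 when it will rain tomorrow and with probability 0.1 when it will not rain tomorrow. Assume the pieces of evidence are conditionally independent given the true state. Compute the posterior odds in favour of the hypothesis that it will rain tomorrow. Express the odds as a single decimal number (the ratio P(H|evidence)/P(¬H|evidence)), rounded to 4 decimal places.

Posterior odds ≈ 8.8811

Prior odds = 3/7 = 0.42857.
Likelihood ratio for E1 = 0.73/0.31 = 2.3548.
Likelihood ratio for E2 = 0.88/0.1 = 8.8000.
Posterior odds = prior odds × LR₁ × LR₂ = 8.8811.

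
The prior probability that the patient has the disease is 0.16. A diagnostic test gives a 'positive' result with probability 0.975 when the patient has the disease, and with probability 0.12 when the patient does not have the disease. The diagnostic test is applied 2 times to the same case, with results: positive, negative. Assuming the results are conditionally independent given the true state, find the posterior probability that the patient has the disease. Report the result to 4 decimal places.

Posterior P(H) ≈ 0.0421

Let H be the event that the patient has the disease; start with P(H) = 0.16. P('positive'|H) = 0.975, P('positive'|¬H) = 0.12.
Update on result 1 ('positive'): P(H) ← 0.975·0.1600 / (0.975·0.1600 + 0.12·0.8400) = 0.15600/0.25680 = 0.6075.
Update on result 2 ('negative'): P(H) ← 0.025·0.6075 / (0.025·0.6075 + 0.88·0.3925) = 0.015187/0.36061 = 0.0421.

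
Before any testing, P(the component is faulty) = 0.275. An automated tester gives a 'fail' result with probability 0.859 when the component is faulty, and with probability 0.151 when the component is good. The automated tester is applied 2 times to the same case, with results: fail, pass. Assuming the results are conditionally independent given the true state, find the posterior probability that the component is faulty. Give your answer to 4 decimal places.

Posterior P(H) ≈ 0.2638

With H the event that the component is faulty, the joint likelihood of the observed sequence is P(data|H) = 0.859·0.141 = 0.12112 and P(data|¬H) = 0.151·0.849 = 0.12820.
Bayes: P(H|data) = 0.275·0.12112 / (0.275·0.12112 + 0.725·0.12820) = 0.033308/0.12625 = 0.2638.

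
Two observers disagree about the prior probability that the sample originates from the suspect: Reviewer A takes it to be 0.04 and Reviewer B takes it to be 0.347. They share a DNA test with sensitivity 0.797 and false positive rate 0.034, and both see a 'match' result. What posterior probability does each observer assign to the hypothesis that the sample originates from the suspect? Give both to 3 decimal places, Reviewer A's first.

P('+'|H) = 0.797, P('+'|¬H) = 0.034.
Reviewer A: numerator 0.797·0.04 = 0.031880; evidence = 0.031880+0.034·0.96 = 0.064520; posterior = 0.494.
Reviewer B: numerator 0.797·0.347 = 0.27656; evidence = 0.27656+0.034·0.653 = 0.29876; posterior = 0.926.

Reviewer A: 0.494; Reviewer B: 0.926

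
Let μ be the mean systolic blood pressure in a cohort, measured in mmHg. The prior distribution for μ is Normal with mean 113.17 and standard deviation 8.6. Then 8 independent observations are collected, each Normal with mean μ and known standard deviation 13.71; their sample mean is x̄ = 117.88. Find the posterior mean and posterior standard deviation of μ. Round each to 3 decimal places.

Posterior mean ≈ 116.744; posterior SD ≈ 4.223

With known σ, the Normal prior is conjugate. Weight on the data is w = (n/σ²)/(n/σ² + 1/τ₀²) = 0.0425613/(0.0425613+0.0135208) = 0.75891.
Posterior mean = w·x̄ + (1−w)·μ₀ = 0.75891·117.88 + 0.24109·113.17 = 116.744. Posterior variance = 1/(0.0425613+0.0135208) = 17.8310, so SD = 4.223.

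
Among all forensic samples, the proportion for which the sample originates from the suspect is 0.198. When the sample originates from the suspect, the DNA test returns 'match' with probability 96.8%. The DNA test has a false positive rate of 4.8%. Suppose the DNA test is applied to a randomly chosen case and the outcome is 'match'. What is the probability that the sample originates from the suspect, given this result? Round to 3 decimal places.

Let H be the event that the sample originates from the suspect. P(H) = 0.198, so P(¬H) = 0.802. With E the 'match' result, P(E|H) = 0.968 and P(E|¬H) = 0.048.
P(E) = 0.968·0.198 + 0.048·0.802 = 0.19166 + 0.038496 = 0.23016.
By Bayes' theorem, P(H|E) = 0.19166 / 0.23016 = 0.833.

P(H | E) ≈ 0.833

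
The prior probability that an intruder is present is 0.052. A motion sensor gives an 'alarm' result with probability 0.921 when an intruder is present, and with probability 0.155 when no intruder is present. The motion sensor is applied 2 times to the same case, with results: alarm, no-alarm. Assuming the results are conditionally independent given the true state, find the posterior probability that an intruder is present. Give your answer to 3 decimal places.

Posterior P(H) ≈ 0.030

With H the event that an intruder is present, the joint likelihood of the observed sequence is P(data|H) = 0.921·0.079 = 0.072759 and P(data|¬H) = 0.155·0.845 = 0.13098.
Bayes: P(H|data) = 0.052·0.072759 / (0.052·0.072759 + 0.948·0.13098) = 0.0037835/0.12795 = 0.0296.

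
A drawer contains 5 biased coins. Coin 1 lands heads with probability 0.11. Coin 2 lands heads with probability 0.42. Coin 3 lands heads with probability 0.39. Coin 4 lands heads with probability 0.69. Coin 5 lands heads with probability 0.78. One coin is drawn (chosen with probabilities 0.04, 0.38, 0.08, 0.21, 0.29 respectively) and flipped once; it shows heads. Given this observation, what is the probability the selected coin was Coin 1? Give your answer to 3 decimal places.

Tabulate prior·likelihood by source: [1] prior 0.04, lik 0.11, product 0.004400; [2] prior 0.38, lik 0.42, product 0.1596; [3] prior 0.08, lik 0.39, product 0.03120; [4] prior 0.21, lik 0.69, product 0.1449; [5] prior 0.29, lik 0.78, product 0.2262.
Normalizing constant = 0.56630; the posterior for Coin 1 is its product over the sum, 0.004400/0.56630 = 0.008.

Posterior probability ≈ 0.008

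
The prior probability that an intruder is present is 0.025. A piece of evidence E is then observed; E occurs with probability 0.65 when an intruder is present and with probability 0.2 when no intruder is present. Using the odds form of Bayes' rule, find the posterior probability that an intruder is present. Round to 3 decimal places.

Posterior probability ≈ 0.077

Prior odds = 0.025/(1−0.025) = 0.025641. In log-odds, ln(0.025641) = -3.6636.
Add log likelihood ratio: ln(3.2500) = 1.1787.
Posterior log-odds = -2.4849, so posterior odds = exp(-2.4849) = 0.083333. Converting, P(H|E) = 0.083333/1.0833 = 0.077.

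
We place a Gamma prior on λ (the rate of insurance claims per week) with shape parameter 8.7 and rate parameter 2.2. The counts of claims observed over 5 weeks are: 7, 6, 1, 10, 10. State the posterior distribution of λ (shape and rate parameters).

Posterior: Gamma(shape=42.7, rate=7.2)

Total count ∑xᵢ = 34 over n = 5 weeks.
Gamma is conjugate to the Poisson likelihood: posterior is Gamma(shape = 8.7+34 = 42.7, rate = 2.2+5 = 7.2).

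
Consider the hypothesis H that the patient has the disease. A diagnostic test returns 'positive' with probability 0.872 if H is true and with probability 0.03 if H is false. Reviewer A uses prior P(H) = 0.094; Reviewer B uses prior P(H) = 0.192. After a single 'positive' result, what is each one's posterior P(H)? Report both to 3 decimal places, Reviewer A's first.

Reviewer A: 0.751; Reviewer B: 0.874

P('+'|H) = 0.872, P('+'|¬H) = 0.03.
Reviewer A: numerator 0.872·0.094 = 0.081968; evidence = 0.081968+0.03·0.906 = 0.10915; posterior = 0.751.
Reviewer B: numerator 0.872·0.192 = 0.16742; evidence = 0.16742+0.03·0.808 = 0.19166; posterior = 0.874.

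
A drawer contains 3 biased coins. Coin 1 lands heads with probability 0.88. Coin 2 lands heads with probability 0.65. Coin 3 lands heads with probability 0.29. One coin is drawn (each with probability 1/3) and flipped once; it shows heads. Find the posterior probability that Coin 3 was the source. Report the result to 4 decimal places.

P(heads|C1) = 0.88; P(heads|C2) = 0.65; P(heads|C3) = 0.29.
Prior × likelihood for each source: 0.333333·0.88=0.2933, 0.333333·0.65=0.2167, 0.333333·0.29=0.09667. Summing gives P(heads) = 0.60667.
P(Coin 3 | heads) = 0.09667 / 0.60667 = 0.1593.

Posterior probability ≈ 0.1593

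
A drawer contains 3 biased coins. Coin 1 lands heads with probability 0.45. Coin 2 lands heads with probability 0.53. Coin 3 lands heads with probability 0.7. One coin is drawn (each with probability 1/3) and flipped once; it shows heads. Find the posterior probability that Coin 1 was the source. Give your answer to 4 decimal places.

Posterior probability ≈ 0.2679

Tabulate prior·likelihood by source: [1] prior 0.333333, lik 0.45, product 0.1500; [2] prior 0.333333, lik 0.53, product 0.1767; [3] prior 0.333333, lik 0.7, product 0.2333.
Normalizing constant = 0.56000; the posterior for Coin 1 is its product over the sum, 0.1500/0.56000 = 0.2679.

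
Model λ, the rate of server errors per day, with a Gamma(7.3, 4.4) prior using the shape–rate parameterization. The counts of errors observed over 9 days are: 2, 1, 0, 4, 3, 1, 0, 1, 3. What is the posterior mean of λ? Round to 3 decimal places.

Total count ∑xᵢ = 15 over n = 9 days.
Gamma is conjugate to the Poisson likelihood: posterior is Gamma(shape = 7.3+15 = 22.3, rate = 4.4+9 = 13.4).
E[λ | data] = 22.3/13.4 = 1.664.

Posterior mean ≈ 1.664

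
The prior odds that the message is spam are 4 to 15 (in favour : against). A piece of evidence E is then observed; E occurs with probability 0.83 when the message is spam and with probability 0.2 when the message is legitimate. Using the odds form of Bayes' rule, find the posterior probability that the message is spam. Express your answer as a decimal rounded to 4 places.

Posterior probability ≈ 0.5253

Prior odds = 4/15 = 0.26667. In log-odds, ln(0.26667) = -1.3218.
Add log likelihood ratio: ln(4.1500) = 1.4231.
Posterior log-odds = 0.10135, so posterior odds = exp(0.10135) = 1.1067. Converting, P(H|E) = 1.1067/2.1067 = 0.5253.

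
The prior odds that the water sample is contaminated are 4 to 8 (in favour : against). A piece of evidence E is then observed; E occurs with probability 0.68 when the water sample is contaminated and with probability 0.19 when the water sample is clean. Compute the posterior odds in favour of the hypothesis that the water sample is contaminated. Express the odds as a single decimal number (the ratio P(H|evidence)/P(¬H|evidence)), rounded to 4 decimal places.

Posterior odds ≈ 1.7895

Prior odds = 4/8 = 0.50000. In log-odds, ln(0.50000) = -0.69315.
Add log likelihood ratio: ln(3.5789) = 1.2751.
Posterior log-odds = 0.58192, so posterior odds = exp(0.58192) = 1.7895.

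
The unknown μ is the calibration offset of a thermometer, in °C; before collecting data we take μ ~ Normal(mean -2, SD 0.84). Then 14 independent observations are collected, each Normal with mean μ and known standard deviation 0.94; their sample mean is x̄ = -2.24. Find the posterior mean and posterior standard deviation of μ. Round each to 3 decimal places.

Prior precision 1/τ₀² = 1/0.84² = 1.41723; data precision n/σ² = 14/0.94² = 15.8443.
Posterior precision = 1.41723 + 15.8443 = 17.2615, giving posterior SD = 1/√17.2615 = 0.241.
Posterior mean = (1.41723·-2 + 15.8443·-2.24) / 17.2615 = -2.220.

Posterior mean ≈ -2.220; posterior SD ≈ 0.241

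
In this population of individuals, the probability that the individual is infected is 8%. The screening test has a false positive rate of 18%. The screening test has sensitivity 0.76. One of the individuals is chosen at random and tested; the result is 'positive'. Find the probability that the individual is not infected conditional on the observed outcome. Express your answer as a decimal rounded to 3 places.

P(¬H | E) ≈ 0.731

Write H for 'the individual is infected'. Prior odds H:¬H = 0.08/0.92 = 0.086957. For the 'positive' outcome, the likelihood ratio is 0.76/0.18 = 4.2222.
Posterior odds = 0.086957 × 4.2222 = 0.36715, so P(H|E) = 0.36715/(1+0.36715) = 0.269. Then P(¬H|E) = 1 − 0.269 = 0.731.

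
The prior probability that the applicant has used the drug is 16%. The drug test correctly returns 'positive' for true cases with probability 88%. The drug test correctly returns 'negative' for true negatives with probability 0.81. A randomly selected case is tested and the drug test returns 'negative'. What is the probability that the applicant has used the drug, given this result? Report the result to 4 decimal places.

P(H | E) ≈ 0.0274

Write H for 'the applicant has used the drug'. Prior odds H:¬H = 0.16/0.84 = 0.19048. For the 'negative' outcome, the likelihood ratio is 0.12/0.81 = 0.14815.
Posterior odds = 0.19048 × 0.14815 = 0.028219, so P(H|E) = 0.028219/(1+0.028219) = 0.0274.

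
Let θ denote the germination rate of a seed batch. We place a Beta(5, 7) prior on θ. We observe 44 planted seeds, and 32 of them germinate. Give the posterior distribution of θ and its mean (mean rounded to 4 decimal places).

Posterior: Beta(37, 19); mean ≈ 0.6607

The binomial likelihood is conjugate to the Beta prior: with 32 successes and 12 failures, the posterior is Beta(5+32, 7+12) = Beta(37, 19).
Posterior mean = α/(α+β) = 37/56 = 0.6607.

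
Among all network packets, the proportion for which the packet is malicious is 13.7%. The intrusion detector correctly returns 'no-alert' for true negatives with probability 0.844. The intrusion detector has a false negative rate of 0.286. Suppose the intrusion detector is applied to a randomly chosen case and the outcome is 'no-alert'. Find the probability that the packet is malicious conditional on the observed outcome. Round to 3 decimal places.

P(H | E) ≈ 0.051

Write H for 'the packet is malicious'. Prior odds H:¬H = 0.137/0.863 = 0.15875. For the 'no-alert' outcome, the likelihood ratio is 0.286/0.844 = 0.33886.
Posterior odds = 0.15875 × 0.33886 = 0.053794, so P(H|E) = 0.053794/(1+0.053794) = 0.051.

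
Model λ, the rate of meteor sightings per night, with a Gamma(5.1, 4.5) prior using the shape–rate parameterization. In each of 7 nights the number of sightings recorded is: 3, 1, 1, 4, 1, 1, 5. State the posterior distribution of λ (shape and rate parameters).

Total count ∑xᵢ = 16 over n = 7 nights.
Gamma is conjugate to the Poisson likelihood: posterior is Gamma(shape = 5.1+16 = 21.1, rate = 4.5+7 = 11.5).

Posterior: Gamma(shape=21.1, rate=11.5)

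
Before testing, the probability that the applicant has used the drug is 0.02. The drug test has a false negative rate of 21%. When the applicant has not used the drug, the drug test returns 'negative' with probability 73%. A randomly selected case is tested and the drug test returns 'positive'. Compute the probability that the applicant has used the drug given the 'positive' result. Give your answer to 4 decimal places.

Let H be the event that the applicant has used the drug. P(H) = 0.02, so P(¬H) = 0.98. With E the 'positive' result, P(E|H) = 0.79 and P(E|¬H) = 0.27.
P(E) = 0.79·0.02 + 0.27·0.98 = 0.015800 + 0.26460 = 0.28040.
By Bayes' theorem, P(H|E) = 0.015800 / 0.28040 = 0.0563.

P(H | E) ≈ 0.0563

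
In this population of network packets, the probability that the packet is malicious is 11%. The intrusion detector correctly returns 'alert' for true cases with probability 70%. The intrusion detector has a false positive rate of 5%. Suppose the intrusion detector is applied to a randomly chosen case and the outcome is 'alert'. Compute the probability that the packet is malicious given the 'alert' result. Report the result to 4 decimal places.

P(H | E) ≈ 0.6337

Let H be the event that the packet is malicious. P(H) = 0.11, so P(¬H) = 0.89. With E the 'alert' result, P(E|H) = 0.7 and P(E|¬H) = 0.05.
P(E) = 0.7·0.11 + 0.05·0.89 = 0.077000 + 0.044500 = 0.12150.
By Bayes' theorem, P(H|E) = 0.077000 / 0.12150 = 0.6337.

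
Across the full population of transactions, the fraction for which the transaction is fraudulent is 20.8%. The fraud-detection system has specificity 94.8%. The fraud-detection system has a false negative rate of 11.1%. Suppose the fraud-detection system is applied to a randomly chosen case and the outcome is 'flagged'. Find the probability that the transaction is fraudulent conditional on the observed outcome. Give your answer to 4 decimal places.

P(H | E) ≈ 0.8178

Write H for 'the transaction is fraudulent'. Prior odds H:¬H = 0.208/0.792 = 0.26263. For the 'flagged' outcome, the likelihood ratio is 0.889/0.052 = 17.096.
Posterior odds = 0.26263 × 17.096 = 4.4899, so P(H|E) = 4.4899/(1+4.4899) = 0.8178.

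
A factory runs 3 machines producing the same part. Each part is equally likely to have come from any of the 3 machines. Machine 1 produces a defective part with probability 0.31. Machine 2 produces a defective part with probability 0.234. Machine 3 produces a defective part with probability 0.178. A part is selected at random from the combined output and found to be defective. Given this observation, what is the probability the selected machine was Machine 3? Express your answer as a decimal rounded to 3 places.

P(defective|M1) = 0.31; P(defective|M2) = 0.234; P(defective|M3) = 0.178.
Prior × likelihood for each source: 0.333333·0.31=0.1033, 0.333333·0.234=0.07800, 0.333333·0.178=0.05933. Summing gives P(defective) = 0.24067.
P(Machine 3 | defective) = 0.05933 / 0.24067 = 0.247.

Posterior probability ≈ 0.247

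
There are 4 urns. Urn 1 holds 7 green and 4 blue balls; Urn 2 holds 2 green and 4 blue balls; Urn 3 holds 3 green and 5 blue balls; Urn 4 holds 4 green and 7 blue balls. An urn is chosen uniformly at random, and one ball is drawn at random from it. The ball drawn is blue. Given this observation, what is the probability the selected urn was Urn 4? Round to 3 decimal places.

P(blue|Urn 1) = 0.3636; P(blue|Urn 2) = 0.6667; P(blue|Urn 3) = 0.625; P(blue|Urn 4) = 0.6364.
Prior × likelihood for each source: 0.25·0.3636=0.09091, 0.25·0.6667=0.1667, 0.25·0.625=0.1562, 0.25·0.6364=0.1591. Summing gives P(blue) = 0.57292.
P(Urn 4 | blue) = 0.1591 / 0.57292 = 0.278.

Posterior probability ≈ 0.278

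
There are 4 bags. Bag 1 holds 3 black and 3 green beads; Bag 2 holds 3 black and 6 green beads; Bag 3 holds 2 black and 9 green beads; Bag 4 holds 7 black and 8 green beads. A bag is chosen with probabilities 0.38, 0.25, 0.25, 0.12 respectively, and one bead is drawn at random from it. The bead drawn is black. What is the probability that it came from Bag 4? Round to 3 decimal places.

Tabulate prior·likelihood by source: [1] prior 0.38, lik 0.5, product 0.1900; [2] prior 0.25, lik 0.3333, product 0.08333; [3] prior 0.25, lik 0.1818, product 0.04545; [4] prior 0.12, lik 0.4667, product 0.05600.
Normalizing constant = 0.37479; the posterior for Bag 4 is its product over the sum, 0.05600/0.37479 = 0.149.

Posterior probability ≈ 0.149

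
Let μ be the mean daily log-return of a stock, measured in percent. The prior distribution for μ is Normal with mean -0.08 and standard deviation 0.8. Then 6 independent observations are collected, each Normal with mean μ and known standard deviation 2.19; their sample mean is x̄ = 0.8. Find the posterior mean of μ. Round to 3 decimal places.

Prior precision 1/τ₀² = 1/0.8² = 1.56250; data precision n/σ² = 6/2.19² = 1.25102.
Posterior precision = 1.56250 + 1.25102 = 2.81352.
Posterior mean = (1.56250·-0.08 + 1.25102·0.8) / 2.81352 = 0.311.

Posterior mean ≈ 0.311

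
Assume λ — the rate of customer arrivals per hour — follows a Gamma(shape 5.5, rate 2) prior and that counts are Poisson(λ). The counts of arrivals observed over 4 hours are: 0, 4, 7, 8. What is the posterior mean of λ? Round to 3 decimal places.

The Poisson likelihood adds the total count to the shape and the number of exposure periods to the rate. Here ∑xᵢ = 19 and n = 4, so shape 5.5→24.5 and rate 2→6.
Posterior mean = shape/rate = 24.5/6 = 4.083.

Posterior mean ≈ 4.083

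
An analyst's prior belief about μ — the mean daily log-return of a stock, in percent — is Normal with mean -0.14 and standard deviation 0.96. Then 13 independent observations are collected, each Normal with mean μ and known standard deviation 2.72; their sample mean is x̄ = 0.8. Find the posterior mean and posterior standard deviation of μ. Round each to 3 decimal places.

With known σ, the Normal prior is conjugate. Weight on the data is w = (n/σ²)/(n/σ² + 1/τ₀²) = 1.75714/(1.75714+1.08507) = 0.61823.
Posterior mean = w·x̄ + (1−w)·μ₀ = 0.61823·0.8 + 0.38177·-0.14 = 0.441. Posterior variance = 1/(1.75714+1.08507) = 0.351839, so SD = 0.593.

Posterior mean ≈ 0.441; posterior SD ≈ 0.593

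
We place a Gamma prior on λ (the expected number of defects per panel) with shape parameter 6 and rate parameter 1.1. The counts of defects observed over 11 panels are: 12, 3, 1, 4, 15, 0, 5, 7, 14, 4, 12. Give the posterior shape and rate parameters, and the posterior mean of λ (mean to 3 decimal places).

The Poisson likelihood adds the total count to the shape and the number of exposure periods to the rate. Here ∑xᵢ = 77 and n = 11, so shape 6→83 and rate 1.1→12.1.
Posterior mean = shape/rate = 83/12.1 = 6.860.

Posterior: Gamma(shape=83, rate=12.1); mean ≈ 6.860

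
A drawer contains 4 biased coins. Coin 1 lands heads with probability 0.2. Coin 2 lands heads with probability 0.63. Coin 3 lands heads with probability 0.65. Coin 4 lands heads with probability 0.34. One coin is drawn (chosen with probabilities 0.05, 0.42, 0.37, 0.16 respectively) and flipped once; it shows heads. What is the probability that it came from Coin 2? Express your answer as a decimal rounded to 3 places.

P(heads|C1) = 0.2; P(heads|C2) = 0.63; P(heads|C3) = 0.65; P(heads|C4) = 0.34.
Prior × likelihood for each source: 0.05·0.2=0.01000, 0.42·0.63=0.2646, 0.37·0.65=0.2405, 0.16·0.34=0.05440. Summing gives P(heads) = 0.56950.
P(Coin 2 | heads) = 0.2646 / 0.56950 = 0.465.

Posterior probability ≈ 0.465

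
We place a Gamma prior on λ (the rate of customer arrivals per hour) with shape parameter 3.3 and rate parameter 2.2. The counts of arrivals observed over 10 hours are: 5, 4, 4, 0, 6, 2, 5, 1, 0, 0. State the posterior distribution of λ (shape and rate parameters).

The Poisson likelihood adds the total count to the shape and the number of exposure periods to the rate. Here ∑xᵢ = 27 and n = 10, so shape 3.3→30.3 and rate 2.2→12.2.

Posterior: Gamma(shape=30.3, rate=12.2)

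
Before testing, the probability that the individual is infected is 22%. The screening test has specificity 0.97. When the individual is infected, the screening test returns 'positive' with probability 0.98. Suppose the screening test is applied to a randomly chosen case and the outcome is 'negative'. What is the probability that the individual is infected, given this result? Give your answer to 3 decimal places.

P(H | E) ≈ 0.006

Write H for 'the individual is infected'. Prior odds H:¬H = 0.22/0.78 = 0.28205. For the 'negative' outcome, the likelihood ratio is 0.02/0.97 = 0.020619.
Posterior odds = 0.28205 × 0.020619 = 0.0058155, so P(H|E) = 0.0058155/(1+0.0058155) = 0.006.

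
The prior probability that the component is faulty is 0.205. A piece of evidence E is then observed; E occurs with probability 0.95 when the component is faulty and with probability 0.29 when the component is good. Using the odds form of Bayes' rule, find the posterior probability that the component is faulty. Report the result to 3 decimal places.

Posterior probability ≈ 0.458

Prior odds = 0.205/(1−0.205) = 0.25786.
Likelihood ratio for E = 0.95/0.29 = 3.2759.
Posterior odds = prior odds × LR = 0.84472.
Posterior probability = odds/(1+odds) = 0.84472/1.8447 = 0.458.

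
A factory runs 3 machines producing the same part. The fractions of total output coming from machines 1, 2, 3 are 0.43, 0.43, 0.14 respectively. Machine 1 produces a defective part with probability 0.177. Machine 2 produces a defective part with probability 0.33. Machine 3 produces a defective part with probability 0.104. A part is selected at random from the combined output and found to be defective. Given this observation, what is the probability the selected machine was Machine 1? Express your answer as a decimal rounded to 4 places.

Tabulate prior·likelihood by source: [1] prior 0.43, lik 0.177, product 0.07611; [2] prior 0.43, lik 0.33, product 0.1419; [3] prior 0.14, lik 0.104, product 0.01456.
Normalizing constant = 0.23257; the posterior for Machine 1 is its product over the sum, 0.07611/0.23257 = 0.3273.

Posterior probability ≈ 0.3273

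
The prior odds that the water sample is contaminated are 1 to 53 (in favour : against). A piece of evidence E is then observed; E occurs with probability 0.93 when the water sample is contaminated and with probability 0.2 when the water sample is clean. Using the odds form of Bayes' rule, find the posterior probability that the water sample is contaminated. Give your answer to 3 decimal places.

Posterior probability ≈ 0.081

Prior odds = 1/53 = 0.018868. In log-odds, ln(0.018868) = -3.9703.
Add log likelihood ratio: ln(4.6500) = 1.5369.
Posterior log-odds = -2.4334, so posterior odds = exp(-2.4334) = 0.087736. Converting, P(H|E) = 0.087736/1.0877 = 0.081.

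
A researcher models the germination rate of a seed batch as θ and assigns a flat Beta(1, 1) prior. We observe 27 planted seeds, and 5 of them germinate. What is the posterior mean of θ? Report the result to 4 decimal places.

Posterior mean ≈ 0.2069

Observing 5 successes and 22 failures updates Beta(1, 1) by adding the success and failure counts to the two shape parameters: α = 1+5 = 6, β = 1+22 = 23.
E[θ | data] = 6/(6+23) = 0.2069.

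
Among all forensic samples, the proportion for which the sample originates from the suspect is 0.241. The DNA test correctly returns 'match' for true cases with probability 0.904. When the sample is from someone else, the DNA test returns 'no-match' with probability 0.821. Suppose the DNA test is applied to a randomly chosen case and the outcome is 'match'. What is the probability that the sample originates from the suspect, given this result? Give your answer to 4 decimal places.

Let H be the event that the sample originates from the suspect. P(H) = 0.241, so P(¬H) = 0.759. With E the 'match' result, P(E|H) = 0.904 and P(E|¬H) = 0.179.
P(E) = 0.904·0.241 + 0.179·0.759 = 0.21786 + 0.13586 = 0.35373.
By Bayes' theorem, P(H|E) = 0.21786 / 0.35373 = 0.6159.

P(H | E) ≈ 0.6159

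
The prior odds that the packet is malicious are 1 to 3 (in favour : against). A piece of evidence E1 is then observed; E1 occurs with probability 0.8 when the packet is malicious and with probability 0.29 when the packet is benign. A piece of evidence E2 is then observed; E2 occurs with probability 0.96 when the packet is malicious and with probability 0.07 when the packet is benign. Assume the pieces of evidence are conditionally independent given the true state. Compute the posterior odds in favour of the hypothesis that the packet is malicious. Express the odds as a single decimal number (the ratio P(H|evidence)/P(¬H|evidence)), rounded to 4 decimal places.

Posterior odds ≈ 12.6108

Prior odds = 1/3 = 0.33333.
Likelihood ratio for E1 = 0.8/0.29 = 2.7586.
Likelihood ratio for E2 = 0.96/0.07 = 13.714.
Posterior odds = prior odds × LR₁ × LR₂ = 12.611.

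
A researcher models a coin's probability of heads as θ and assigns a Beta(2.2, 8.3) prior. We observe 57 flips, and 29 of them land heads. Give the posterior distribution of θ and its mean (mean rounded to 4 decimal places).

The binomial likelihood is conjugate to the Beta prior: with 29 successes and 28 failures, the posterior is Beta(2.2+29, 8.3+28) = Beta(31.2, 36.3).
E[θ | data] = 31.2/(31.2+36.3) = 0.4622.

Posterior: Beta(31.2, 36.3); mean ≈ 0.4622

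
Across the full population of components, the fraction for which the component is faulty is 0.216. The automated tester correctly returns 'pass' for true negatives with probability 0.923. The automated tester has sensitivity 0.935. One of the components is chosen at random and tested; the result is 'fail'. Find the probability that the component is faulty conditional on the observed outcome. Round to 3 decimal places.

P(H | E) ≈ 0.770

Write H for 'the component is faulty'. Prior odds H:¬H = 0.216/0.784 = 0.27551. For the 'fail' outcome, the likelihood ratio is 0.935/0.077 = 12.143.
Posterior odds = 0.27551 × 12.143 = 3.3455, so P(H|E) = 3.3455/(1+3.3455) = 0.770.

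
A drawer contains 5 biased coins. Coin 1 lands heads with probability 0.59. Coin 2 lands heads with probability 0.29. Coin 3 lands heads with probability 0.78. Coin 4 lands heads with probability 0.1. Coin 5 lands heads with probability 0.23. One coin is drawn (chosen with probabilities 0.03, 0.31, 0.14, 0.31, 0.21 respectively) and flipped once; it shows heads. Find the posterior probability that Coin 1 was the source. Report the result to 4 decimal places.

P(heads|C1) = 0.59; P(heads|C2) = 0.29; P(heads|C3) = 0.78; P(heads|C4) = 0.1; P(heads|C5) = 0.23.
Prior × likelihood for each source: 0.03·0.59=0.01770, 0.31·0.29=0.08990, 0.14·0.78=0.1092, 0.31·0.1=0.03100, 0.21·0.23=0.04830. Summing gives P(heads) = 0.29610.
P(Coin 1 | heads) = 0.01770 / 0.29610 = 0.0598.

Posterior probability ≈ 0.0598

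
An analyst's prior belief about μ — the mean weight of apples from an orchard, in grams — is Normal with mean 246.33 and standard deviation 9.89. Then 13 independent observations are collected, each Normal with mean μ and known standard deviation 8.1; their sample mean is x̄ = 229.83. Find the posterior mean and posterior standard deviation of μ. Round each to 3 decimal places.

Posterior mean ≈ 230.640; posterior SD ≈ 2.191

With known σ, the Normal prior is conjugate. Weight on the data is w = (n/σ²)/(n/σ² + 1/τ₀²) = 0.198141/(0.198141+0.0102237) = 0.95093.
Posterior mean = w·x̄ + (1−w)·μ₀ = 0.95093·229.83 + 0.049066·246.33 = 230.640. Posterior variance = 1/(0.198141+0.0102237) = 4.79929, so SD = 2.191.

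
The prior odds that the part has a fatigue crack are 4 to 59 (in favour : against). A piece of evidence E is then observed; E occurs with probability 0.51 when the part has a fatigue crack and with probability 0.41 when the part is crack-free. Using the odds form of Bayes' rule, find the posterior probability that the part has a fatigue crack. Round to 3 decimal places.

Posterior probability ≈ 0.078

Prior odds = 4/59 = 0.067797. In log-odds, ln(0.067797) = -2.6912.
Add log likelihood ratio: ln(1.2439) = 0.21825.
Posterior log-odds = -2.4730, so posterior odds = exp(-2.4730) = 0.084332. Converting, P(H|E) = 0.084332/1.0843 = 0.078.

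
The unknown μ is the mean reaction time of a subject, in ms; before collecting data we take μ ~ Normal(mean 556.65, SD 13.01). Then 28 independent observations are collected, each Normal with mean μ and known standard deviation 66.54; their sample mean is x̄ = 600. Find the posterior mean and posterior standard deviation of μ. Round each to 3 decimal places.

Posterior mean ≈ 579.062; posterior SD ≈ 9.042

With known σ, the Normal prior is conjugate. Weight on the data is w = (n/σ²)/(n/σ² + 1/τ₀²) = 0.00632401/(0.00632401+0.00590807) = 0.51700.
Posterior mean = w·x̄ + (1−w)·μ₀ = 0.51700·600 + 0.48300·556.65 = 579.062. Posterior variance = 1/(0.00632401+0.00590807) = 81.7523, so SD = 9.042.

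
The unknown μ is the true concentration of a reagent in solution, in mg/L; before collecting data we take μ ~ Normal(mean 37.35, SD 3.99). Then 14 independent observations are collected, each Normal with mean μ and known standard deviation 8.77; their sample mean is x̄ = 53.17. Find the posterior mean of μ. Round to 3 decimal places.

With known σ, the Normal prior is conjugate. Weight on the data is w = (n/σ²)/(n/σ² + 1/τ₀²) = 0.182024/(0.182024+0.0628137) = 0.74345.
Posterior mean = w·x̄ + (1−w)·μ₀ = 0.74345·53.17 + 0.25655·37.35 = 49.111.

Posterior mean ≈ 49.111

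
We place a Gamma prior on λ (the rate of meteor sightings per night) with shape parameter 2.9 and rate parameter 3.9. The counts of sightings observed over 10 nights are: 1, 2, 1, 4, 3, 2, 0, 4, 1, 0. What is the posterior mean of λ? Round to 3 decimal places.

Posterior mean ≈ 1.504

The Poisson likelihood adds the total count to the shape and the number of exposure periods to the rate. Here ∑xᵢ = 18 and n = 10, so shape 2.9→20.9 and rate 3.9→13.9.
Posterior mean = shape/rate = 20.9/13.9 = 1.504.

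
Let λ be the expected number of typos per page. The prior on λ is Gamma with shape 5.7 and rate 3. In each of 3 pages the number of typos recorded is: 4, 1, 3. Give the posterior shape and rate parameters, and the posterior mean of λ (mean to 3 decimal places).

Posterior: Gamma(shape=13.7, rate=6); mean ≈ 2.283

The Poisson likelihood adds the total count to the shape and the number of exposure periods to the rate. Here ∑xᵢ = 8 and n = 3, so shape 5.7→13.7 and rate 3→6.
E[λ | data] = 13.7/6 = 2.283.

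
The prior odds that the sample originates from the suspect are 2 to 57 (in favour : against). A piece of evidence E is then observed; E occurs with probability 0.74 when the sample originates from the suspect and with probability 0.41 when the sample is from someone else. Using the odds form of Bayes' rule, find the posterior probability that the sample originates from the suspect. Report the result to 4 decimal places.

Posterior probability ≈ 0.0596

Prior odds = 2/57 = 0.035088.
Likelihood ratio for E = 0.74/0.41 = 1.8049.
Posterior odds = prior odds × LR = 0.063329.
Posterior probability = odds/(1+odds) = 0.063329/1.0633 = 0.0596.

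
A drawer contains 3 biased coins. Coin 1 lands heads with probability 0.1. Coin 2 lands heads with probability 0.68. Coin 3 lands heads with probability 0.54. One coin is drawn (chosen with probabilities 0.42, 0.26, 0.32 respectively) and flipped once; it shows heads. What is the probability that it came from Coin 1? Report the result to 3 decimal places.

Posterior probability ≈ 0.107

P(heads|C1) = 0.1; P(heads|C2) = 0.68; P(heads|C3) = 0.54.
Prior × likelihood for each source: 0.42·0.1=0.04200, 0.26·0.68=0.1768, 0.32·0.54=0.1728. Summing gives P(heads) = 0.39160.
P(Coin 1 | heads) = 0.04200 / 0.39160 = 0.107.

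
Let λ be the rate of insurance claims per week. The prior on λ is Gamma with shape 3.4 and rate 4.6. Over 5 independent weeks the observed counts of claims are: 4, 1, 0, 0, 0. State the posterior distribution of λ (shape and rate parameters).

The Poisson likelihood adds the total count to the shape and the number of exposure periods to the rate. Here ∑xᵢ = 5 and n = 5, so shape 3.4→8.4 and rate 4.6→9.6.

Posterior: Gamma(shape=8.4, rate=9.6)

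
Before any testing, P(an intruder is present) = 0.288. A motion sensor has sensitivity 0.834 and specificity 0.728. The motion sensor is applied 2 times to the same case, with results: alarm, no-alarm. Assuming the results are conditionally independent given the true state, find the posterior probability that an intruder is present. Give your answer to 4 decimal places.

With H the event that an intruder is present, the joint likelihood of the observed sequence is P(data|H) = 0.834·0.166 = 0.13844 and P(data|¬H) = 0.272·0.728 = 0.19802.
Bayes: P(H|data) = 0.288·0.13844 / (0.288·0.13844 + 0.712·0.19802) = 0.039872/0.18086 = 0.2205.

Posterior P(H) ≈ 0.2205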